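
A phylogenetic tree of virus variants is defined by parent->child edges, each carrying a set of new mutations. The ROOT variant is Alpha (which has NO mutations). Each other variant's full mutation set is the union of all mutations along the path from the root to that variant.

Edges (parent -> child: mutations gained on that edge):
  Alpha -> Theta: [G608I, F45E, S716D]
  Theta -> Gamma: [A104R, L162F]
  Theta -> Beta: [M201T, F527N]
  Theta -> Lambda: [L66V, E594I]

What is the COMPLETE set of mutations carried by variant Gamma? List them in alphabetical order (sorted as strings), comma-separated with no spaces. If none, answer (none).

Answer: A104R,F45E,G608I,L162F,S716D

Derivation:
At Alpha: gained [] -> total []
At Theta: gained ['G608I', 'F45E', 'S716D'] -> total ['F45E', 'G608I', 'S716D']
At Gamma: gained ['A104R', 'L162F'] -> total ['A104R', 'F45E', 'G608I', 'L162F', 'S716D']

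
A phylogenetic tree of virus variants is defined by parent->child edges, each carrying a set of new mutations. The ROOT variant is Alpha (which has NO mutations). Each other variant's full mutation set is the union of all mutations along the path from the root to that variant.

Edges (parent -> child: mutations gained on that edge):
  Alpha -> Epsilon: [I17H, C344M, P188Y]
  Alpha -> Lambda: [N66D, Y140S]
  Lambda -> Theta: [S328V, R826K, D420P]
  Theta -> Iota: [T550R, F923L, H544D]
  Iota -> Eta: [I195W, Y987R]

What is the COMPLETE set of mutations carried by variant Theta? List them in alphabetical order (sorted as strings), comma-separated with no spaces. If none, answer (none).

At Alpha: gained [] -> total []
At Lambda: gained ['N66D', 'Y140S'] -> total ['N66D', 'Y140S']
At Theta: gained ['S328V', 'R826K', 'D420P'] -> total ['D420P', 'N66D', 'R826K', 'S328V', 'Y140S']

Answer: D420P,N66D,R826K,S328V,Y140S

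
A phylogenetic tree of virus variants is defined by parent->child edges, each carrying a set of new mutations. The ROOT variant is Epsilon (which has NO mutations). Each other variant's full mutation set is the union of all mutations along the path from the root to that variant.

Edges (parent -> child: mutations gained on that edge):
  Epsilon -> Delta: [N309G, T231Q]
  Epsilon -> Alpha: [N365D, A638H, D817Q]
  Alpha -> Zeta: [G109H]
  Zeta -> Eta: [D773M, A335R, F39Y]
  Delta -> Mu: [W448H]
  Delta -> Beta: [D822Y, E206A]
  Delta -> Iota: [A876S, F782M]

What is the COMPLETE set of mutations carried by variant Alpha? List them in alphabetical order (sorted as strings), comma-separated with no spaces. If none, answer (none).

At Epsilon: gained [] -> total []
At Alpha: gained ['N365D', 'A638H', 'D817Q'] -> total ['A638H', 'D817Q', 'N365D']

Answer: A638H,D817Q,N365D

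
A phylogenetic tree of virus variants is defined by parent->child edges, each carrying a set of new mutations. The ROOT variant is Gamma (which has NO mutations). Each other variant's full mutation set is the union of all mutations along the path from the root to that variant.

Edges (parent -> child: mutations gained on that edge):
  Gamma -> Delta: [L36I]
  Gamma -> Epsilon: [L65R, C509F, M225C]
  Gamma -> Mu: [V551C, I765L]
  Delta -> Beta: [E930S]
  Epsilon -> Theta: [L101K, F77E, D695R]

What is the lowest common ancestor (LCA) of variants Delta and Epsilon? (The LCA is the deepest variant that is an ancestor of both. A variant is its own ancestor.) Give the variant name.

Path from root to Delta: Gamma -> Delta
  ancestors of Delta: {Gamma, Delta}
Path from root to Epsilon: Gamma -> Epsilon
  ancestors of Epsilon: {Gamma, Epsilon}
Common ancestors: {Gamma}
Walk up from Epsilon: Epsilon (not in ancestors of Delta), Gamma (in ancestors of Delta)
Deepest common ancestor (LCA) = Gamma

Answer: Gamma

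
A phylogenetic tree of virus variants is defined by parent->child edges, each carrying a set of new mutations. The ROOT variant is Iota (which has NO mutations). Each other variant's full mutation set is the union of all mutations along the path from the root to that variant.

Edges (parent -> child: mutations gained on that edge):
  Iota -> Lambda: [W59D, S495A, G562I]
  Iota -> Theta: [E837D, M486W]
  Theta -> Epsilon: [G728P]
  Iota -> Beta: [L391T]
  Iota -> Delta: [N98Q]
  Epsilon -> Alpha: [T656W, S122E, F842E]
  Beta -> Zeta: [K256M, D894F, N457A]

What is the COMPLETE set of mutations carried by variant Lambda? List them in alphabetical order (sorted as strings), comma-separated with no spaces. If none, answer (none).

Answer: G562I,S495A,W59D

Derivation:
At Iota: gained [] -> total []
At Lambda: gained ['W59D', 'S495A', 'G562I'] -> total ['G562I', 'S495A', 'W59D']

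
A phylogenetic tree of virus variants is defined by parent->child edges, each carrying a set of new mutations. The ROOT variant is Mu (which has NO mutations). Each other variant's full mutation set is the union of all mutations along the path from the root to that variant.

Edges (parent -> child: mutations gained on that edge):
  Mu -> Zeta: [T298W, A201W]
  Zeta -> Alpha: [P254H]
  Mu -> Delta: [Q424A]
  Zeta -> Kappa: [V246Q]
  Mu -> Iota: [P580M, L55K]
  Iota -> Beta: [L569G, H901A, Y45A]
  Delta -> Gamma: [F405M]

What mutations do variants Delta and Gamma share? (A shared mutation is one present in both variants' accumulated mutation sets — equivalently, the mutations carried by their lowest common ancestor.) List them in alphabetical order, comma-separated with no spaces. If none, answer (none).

Answer: Q424A

Derivation:
Accumulating mutations along path to Delta:
  At Mu: gained [] -> total []
  At Delta: gained ['Q424A'] -> total ['Q424A']
Mutations(Delta) = ['Q424A']
Accumulating mutations along path to Gamma:
  At Mu: gained [] -> total []
  At Delta: gained ['Q424A'] -> total ['Q424A']
  At Gamma: gained ['F405M'] -> total ['F405M', 'Q424A']
Mutations(Gamma) = ['F405M', 'Q424A']
Intersection: ['Q424A'] ∩ ['F405M', 'Q424A'] = ['Q424A']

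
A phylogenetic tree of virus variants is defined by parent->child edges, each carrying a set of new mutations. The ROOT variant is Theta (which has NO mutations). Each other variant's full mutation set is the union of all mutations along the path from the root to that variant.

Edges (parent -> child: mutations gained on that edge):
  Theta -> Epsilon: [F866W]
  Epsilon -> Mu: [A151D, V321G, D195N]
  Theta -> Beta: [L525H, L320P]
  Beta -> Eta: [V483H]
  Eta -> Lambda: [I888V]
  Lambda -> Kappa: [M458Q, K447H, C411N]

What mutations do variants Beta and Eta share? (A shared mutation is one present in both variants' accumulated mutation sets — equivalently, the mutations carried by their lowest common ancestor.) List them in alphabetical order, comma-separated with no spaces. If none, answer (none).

Answer: L320P,L525H

Derivation:
Accumulating mutations along path to Beta:
  At Theta: gained [] -> total []
  At Beta: gained ['L525H', 'L320P'] -> total ['L320P', 'L525H']
Mutations(Beta) = ['L320P', 'L525H']
Accumulating mutations along path to Eta:
  At Theta: gained [] -> total []
  At Beta: gained ['L525H', 'L320P'] -> total ['L320P', 'L525H']
  At Eta: gained ['V483H'] -> total ['L320P', 'L525H', 'V483H']
Mutations(Eta) = ['L320P', 'L525H', 'V483H']
Intersection: ['L320P', 'L525H'] ∩ ['L320P', 'L525H', 'V483H'] = ['L320P', 'L525H']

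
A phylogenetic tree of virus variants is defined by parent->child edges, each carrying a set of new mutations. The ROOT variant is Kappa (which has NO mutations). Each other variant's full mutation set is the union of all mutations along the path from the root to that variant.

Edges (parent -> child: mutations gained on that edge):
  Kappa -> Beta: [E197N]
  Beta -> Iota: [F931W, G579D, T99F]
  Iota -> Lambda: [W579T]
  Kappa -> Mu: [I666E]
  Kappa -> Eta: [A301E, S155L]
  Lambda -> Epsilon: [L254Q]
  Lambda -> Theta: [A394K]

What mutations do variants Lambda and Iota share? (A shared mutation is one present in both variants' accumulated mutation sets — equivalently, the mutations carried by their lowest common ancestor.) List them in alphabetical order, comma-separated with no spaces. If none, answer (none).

Accumulating mutations along path to Lambda:
  At Kappa: gained [] -> total []
  At Beta: gained ['E197N'] -> total ['E197N']
  At Iota: gained ['F931W', 'G579D', 'T99F'] -> total ['E197N', 'F931W', 'G579D', 'T99F']
  At Lambda: gained ['W579T'] -> total ['E197N', 'F931W', 'G579D', 'T99F', 'W579T']
Mutations(Lambda) = ['E197N', 'F931W', 'G579D', 'T99F', 'W579T']
Accumulating mutations along path to Iota:
  At Kappa: gained [] -> total []
  At Beta: gained ['E197N'] -> total ['E197N']
  At Iota: gained ['F931W', 'G579D', 'T99F'] -> total ['E197N', 'F931W', 'G579D', 'T99F']
Mutations(Iota) = ['E197N', 'F931W', 'G579D', 'T99F']
Intersection: ['E197N', 'F931W', 'G579D', 'T99F', 'W579T'] ∩ ['E197N', 'F931W', 'G579D', 'T99F'] = ['E197N', 'F931W', 'G579D', 'T99F']

Answer: E197N,F931W,G579D,T99F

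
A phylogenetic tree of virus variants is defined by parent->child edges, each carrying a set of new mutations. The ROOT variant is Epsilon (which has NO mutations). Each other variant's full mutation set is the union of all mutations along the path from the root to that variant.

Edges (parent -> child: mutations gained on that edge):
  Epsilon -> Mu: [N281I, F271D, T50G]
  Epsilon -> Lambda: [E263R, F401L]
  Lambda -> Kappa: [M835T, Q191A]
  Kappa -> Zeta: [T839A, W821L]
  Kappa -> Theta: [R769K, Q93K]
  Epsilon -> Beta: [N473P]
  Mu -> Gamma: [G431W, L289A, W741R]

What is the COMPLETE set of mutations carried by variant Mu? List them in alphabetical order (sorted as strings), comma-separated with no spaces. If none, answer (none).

Answer: F271D,N281I,T50G

Derivation:
At Epsilon: gained [] -> total []
At Mu: gained ['N281I', 'F271D', 'T50G'] -> total ['F271D', 'N281I', 'T50G']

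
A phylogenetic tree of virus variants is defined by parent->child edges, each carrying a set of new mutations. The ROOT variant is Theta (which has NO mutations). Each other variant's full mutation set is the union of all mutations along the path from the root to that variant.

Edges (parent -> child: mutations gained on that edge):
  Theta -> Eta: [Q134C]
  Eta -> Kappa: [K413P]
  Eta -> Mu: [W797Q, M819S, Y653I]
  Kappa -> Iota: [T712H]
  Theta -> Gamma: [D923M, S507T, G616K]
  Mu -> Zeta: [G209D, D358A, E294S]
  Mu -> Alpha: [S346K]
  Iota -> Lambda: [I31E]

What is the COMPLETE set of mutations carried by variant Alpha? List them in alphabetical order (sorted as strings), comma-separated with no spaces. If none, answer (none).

Answer: M819S,Q134C,S346K,W797Q,Y653I

Derivation:
At Theta: gained [] -> total []
At Eta: gained ['Q134C'] -> total ['Q134C']
At Mu: gained ['W797Q', 'M819S', 'Y653I'] -> total ['M819S', 'Q134C', 'W797Q', 'Y653I']
At Alpha: gained ['S346K'] -> total ['M819S', 'Q134C', 'S346K', 'W797Q', 'Y653I']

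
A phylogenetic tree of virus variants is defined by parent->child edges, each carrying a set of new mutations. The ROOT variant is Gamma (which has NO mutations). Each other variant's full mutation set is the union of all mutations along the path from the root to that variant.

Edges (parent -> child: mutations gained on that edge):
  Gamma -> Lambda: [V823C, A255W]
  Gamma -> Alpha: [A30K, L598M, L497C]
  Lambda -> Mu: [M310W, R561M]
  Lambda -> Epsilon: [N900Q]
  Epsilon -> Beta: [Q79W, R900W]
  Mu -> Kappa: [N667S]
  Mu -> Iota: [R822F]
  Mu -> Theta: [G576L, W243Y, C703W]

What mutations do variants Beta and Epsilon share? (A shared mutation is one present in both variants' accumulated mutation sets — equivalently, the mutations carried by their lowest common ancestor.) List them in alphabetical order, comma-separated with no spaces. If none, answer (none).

Answer: A255W,N900Q,V823C

Derivation:
Accumulating mutations along path to Beta:
  At Gamma: gained [] -> total []
  At Lambda: gained ['V823C', 'A255W'] -> total ['A255W', 'V823C']
  At Epsilon: gained ['N900Q'] -> total ['A255W', 'N900Q', 'V823C']
  At Beta: gained ['Q79W', 'R900W'] -> total ['A255W', 'N900Q', 'Q79W', 'R900W', 'V823C']
Mutations(Beta) = ['A255W', 'N900Q', 'Q79W', 'R900W', 'V823C']
Accumulating mutations along path to Epsilon:
  At Gamma: gained [] -> total []
  At Lambda: gained ['V823C', 'A255W'] -> total ['A255W', 'V823C']
  At Epsilon: gained ['N900Q'] -> total ['A255W', 'N900Q', 'V823C']
Mutations(Epsilon) = ['A255W', 'N900Q', 'V823C']
Intersection: ['A255W', 'N900Q', 'Q79W', 'R900W', 'V823C'] ∩ ['A255W', 'N900Q', 'V823C'] = ['A255W', 'N900Q', 'V823C']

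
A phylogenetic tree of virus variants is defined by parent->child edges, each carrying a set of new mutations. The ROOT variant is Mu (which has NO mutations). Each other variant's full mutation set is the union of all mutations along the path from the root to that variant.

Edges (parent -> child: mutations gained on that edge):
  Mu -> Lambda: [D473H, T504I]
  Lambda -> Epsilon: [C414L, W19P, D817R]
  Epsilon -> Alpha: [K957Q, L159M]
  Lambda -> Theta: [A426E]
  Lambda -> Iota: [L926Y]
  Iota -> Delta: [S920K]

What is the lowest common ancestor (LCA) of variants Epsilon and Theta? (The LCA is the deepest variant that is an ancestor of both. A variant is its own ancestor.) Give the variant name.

Answer: Lambda

Derivation:
Path from root to Epsilon: Mu -> Lambda -> Epsilon
  ancestors of Epsilon: {Mu, Lambda, Epsilon}
Path from root to Theta: Mu -> Lambda -> Theta
  ancestors of Theta: {Mu, Lambda, Theta}
Common ancestors: {Mu, Lambda}
Walk up from Theta: Theta (not in ancestors of Epsilon), Lambda (in ancestors of Epsilon), Mu (in ancestors of Epsilon)
Deepest common ancestor (LCA) = Lambda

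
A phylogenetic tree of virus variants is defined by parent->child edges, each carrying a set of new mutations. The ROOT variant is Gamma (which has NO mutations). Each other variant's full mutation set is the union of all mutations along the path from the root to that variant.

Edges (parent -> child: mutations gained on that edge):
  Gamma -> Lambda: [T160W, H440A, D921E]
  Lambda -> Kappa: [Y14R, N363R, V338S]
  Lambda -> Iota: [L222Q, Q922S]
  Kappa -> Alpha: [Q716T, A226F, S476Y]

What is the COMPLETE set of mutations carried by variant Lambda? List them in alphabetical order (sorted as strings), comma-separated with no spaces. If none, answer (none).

Answer: D921E,H440A,T160W

Derivation:
At Gamma: gained [] -> total []
At Lambda: gained ['T160W', 'H440A', 'D921E'] -> total ['D921E', 'H440A', 'T160W']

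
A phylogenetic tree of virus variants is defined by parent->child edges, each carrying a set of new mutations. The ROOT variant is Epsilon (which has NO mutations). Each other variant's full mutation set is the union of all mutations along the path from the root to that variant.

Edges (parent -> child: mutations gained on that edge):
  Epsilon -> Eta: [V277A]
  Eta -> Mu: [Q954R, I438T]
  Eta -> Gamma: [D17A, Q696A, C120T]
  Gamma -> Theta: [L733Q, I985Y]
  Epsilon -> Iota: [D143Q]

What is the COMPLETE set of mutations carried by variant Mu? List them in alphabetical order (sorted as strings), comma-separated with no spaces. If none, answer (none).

At Epsilon: gained [] -> total []
At Eta: gained ['V277A'] -> total ['V277A']
At Mu: gained ['Q954R', 'I438T'] -> total ['I438T', 'Q954R', 'V277A']

Answer: I438T,Q954R,V277A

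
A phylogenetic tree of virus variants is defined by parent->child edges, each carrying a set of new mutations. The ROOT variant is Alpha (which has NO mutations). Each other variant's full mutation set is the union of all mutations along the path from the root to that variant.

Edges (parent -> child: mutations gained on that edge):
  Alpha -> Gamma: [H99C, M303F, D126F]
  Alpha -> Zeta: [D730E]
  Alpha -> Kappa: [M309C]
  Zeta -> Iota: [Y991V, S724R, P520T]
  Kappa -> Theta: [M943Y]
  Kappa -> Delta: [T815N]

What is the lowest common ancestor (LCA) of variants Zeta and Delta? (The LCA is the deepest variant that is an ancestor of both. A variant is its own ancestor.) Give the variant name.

Answer: Alpha

Derivation:
Path from root to Zeta: Alpha -> Zeta
  ancestors of Zeta: {Alpha, Zeta}
Path from root to Delta: Alpha -> Kappa -> Delta
  ancestors of Delta: {Alpha, Kappa, Delta}
Common ancestors: {Alpha}
Walk up from Delta: Delta (not in ancestors of Zeta), Kappa (not in ancestors of Zeta), Alpha (in ancestors of Zeta)
Deepest common ancestor (LCA) = Alpha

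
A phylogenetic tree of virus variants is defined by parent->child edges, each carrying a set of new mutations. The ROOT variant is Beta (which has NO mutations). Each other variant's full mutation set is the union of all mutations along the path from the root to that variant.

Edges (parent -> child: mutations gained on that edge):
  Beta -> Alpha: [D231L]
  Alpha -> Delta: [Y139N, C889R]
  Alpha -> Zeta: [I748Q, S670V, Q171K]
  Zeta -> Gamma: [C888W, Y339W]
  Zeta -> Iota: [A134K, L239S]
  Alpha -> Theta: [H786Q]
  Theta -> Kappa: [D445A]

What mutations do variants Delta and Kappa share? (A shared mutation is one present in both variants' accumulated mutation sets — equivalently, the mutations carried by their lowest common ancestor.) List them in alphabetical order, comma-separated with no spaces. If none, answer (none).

Accumulating mutations along path to Delta:
  At Beta: gained [] -> total []
  At Alpha: gained ['D231L'] -> total ['D231L']
  At Delta: gained ['Y139N', 'C889R'] -> total ['C889R', 'D231L', 'Y139N']
Mutations(Delta) = ['C889R', 'D231L', 'Y139N']
Accumulating mutations along path to Kappa:
  At Beta: gained [] -> total []
  At Alpha: gained ['D231L'] -> total ['D231L']
  At Theta: gained ['H786Q'] -> total ['D231L', 'H786Q']
  At Kappa: gained ['D445A'] -> total ['D231L', 'D445A', 'H786Q']
Mutations(Kappa) = ['D231L', 'D445A', 'H786Q']
Intersection: ['C889R', 'D231L', 'Y139N'] ∩ ['D231L', 'D445A', 'H786Q'] = ['D231L']

Answer: D231L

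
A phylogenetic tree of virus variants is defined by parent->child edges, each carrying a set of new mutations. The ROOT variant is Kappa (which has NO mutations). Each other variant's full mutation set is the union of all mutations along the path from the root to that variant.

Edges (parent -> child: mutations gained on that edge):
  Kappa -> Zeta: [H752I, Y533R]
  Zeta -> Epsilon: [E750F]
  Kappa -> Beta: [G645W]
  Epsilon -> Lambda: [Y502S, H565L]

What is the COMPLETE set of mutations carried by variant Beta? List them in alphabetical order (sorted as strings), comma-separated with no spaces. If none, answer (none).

At Kappa: gained [] -> total []
At Beta: gained ['G645W'] -> total ['G645W']

Answer: G645W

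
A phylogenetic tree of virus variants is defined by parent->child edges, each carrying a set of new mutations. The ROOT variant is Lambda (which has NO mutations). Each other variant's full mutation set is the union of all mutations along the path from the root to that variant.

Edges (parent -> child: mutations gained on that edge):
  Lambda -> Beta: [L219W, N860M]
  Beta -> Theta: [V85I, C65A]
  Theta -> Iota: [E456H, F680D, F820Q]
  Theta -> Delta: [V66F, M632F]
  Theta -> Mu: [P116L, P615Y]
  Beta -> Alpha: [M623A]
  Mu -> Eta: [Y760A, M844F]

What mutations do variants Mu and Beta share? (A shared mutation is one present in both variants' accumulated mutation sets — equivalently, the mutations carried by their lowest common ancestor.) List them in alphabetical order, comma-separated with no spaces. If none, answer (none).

Answer: L219W,N860M

Derivation:
Accumulating mutations along path to Mu:
  At Lambda: gained [] -> total []
  At Beta: gained ['L219W', 'N860M'] -> total ['L219W', 'N860M']
  At Theta: gained ['V85I', 'C65A'] -> total ['C65A', 'L219W', 'N860M', 'V85I']
  At Mu: gained ['P116L', 'P615Y'] -> total ['C65A', 'L219W', 'N860M', 'P116L', 'P615Y', 'V85I']
Mutations(Mu) = ['C65A', 'L219W', 'N860M', 'P116L', 'P615Y', 'V85I']
Accumulating mutations along path to Beta:
  At Lambda: gained [] -> total []
  At Beta: gained ['L219W', 'N860M'] -> total ['L219W', 'N860M']
Mutations(Beta) = ['L219W', 'N860M']
Intersection: ['C65A', 'L219W', 'N860M', 'P116L', 'P615Y', 'V85I'] ∩ ['L219W', 'N860M'] = ['L219W', 'N860M']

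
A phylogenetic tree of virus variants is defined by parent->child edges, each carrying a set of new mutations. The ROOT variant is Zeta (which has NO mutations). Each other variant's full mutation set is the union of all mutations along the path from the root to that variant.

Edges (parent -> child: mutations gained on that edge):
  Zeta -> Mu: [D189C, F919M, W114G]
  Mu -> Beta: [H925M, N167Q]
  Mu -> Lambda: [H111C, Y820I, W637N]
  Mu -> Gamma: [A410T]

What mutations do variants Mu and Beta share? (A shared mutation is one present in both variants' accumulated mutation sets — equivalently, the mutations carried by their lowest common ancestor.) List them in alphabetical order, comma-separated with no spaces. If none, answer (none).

Accumulating mutations along path to Mu:
  At Zeta: gained [] -> total []
  At Mu: gained ['D189C', 'F919M', 'W114G'] -> total ['D189C', 'F919M', 'W114G']
Mutations(Mu) = ['D189C', 'F919M', 'W114G']
Accumulating mutations along path to Beta:
  At Zeta: gained [] -> total []
  At Mu: gained ['D189C', 'F919M', 'W114G'] -> total ['D189C', 'F919M', 'W114G']
  At Beta: gained ['H925M', 'N167Q'] -> total ['D189C', 'F919M', 'H925M', 'N167Q', 'W114G']
Mutations(Beta) = ['D189C', 'F919M', 'H925M', 'N167Q', 'W114G']
Intersection: ['D189C', 'F919M', 'W114G'] ∩ ['D189C', 'F919M', 'H925M', 'N167Q', 'W114G'] = ['D189C', 'F919M', 'W114G']

Answer: D189C,F919M,W114G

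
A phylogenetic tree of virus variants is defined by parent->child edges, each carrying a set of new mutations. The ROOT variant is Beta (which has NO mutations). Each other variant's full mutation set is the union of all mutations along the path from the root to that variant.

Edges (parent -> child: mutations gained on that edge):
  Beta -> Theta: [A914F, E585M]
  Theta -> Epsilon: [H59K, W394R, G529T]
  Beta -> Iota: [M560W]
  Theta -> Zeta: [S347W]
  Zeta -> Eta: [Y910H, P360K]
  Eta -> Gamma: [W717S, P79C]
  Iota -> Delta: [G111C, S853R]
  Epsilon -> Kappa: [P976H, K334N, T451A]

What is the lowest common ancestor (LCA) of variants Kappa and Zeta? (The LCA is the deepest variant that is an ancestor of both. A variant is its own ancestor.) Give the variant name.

Path from root to Kappa: Beta -> Theta -> Epsilon -> Kappa
  ancestors of Kappa: {Beta, Theta, Epsilon, Kappa}
Path from root to Zeta: Beta -> Theta -> Zeta
  ancestors of Zeta: {Beta, Theta, Zeta}
Common ancestors: {Beta, Theta}
Walk up from Zeta: Zeta (not in ancestors of Kappa), Theta (in ancestors of Kappa), Beta (in ancestors of Kappa)
Deepest common ancestor (LCA) = Theta

Answer: Theta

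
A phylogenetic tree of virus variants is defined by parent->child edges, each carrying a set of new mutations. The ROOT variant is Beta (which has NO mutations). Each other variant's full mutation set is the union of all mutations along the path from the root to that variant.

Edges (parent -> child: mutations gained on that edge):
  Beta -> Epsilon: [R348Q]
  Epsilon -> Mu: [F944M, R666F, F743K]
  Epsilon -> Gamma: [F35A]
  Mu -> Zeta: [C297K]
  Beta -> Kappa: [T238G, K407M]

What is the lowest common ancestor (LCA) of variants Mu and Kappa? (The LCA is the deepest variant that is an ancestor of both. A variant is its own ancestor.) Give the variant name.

Answer: Beta

Derivation:
Path from root to Mu: Beta -> Epsilon -> Mu
  ancestors of Mu: {Beta, Epsilon, Mu}
Path from root to Kappa: Beta -> Kappa
  ancestors of Kappa: {Beta, Kappa}
Common ancestors: {Beta}
Walk up from Kappa: Kappa (not in ancestors of Mu), Beta (in ancestors of Mu)
Deepest common ancestor (LCA) = Beta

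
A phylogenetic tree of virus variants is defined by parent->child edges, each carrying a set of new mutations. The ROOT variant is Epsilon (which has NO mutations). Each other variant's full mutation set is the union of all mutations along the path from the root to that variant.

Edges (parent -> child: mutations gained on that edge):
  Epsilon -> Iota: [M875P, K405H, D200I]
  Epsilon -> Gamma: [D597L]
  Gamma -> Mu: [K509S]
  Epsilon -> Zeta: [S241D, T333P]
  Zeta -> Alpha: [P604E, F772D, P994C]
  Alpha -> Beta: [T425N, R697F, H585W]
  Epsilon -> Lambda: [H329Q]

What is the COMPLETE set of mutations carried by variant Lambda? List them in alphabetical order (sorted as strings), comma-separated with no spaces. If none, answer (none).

Answer: H329Q

Derivation:
At Epsilon: gained [] -> total []
At Lambda: gained ['H329Q'] -> total ['H329Q']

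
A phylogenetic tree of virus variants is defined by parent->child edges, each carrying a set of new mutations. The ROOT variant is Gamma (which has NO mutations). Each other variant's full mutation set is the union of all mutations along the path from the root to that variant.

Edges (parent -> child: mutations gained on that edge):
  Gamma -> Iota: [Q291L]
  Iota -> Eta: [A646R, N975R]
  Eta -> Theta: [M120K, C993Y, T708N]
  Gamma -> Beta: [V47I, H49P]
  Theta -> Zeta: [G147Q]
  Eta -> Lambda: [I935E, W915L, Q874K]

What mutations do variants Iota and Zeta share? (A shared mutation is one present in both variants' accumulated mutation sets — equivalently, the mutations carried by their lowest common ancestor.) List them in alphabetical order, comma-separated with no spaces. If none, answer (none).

Accumulating mutations along path to Iota:
  At Gamma: gained [] -> total []
  At Iota: gained ['Q291L'] -> total ['Q291L']
Mutations(Iota) = ['Q291L']
Accumulating mutations along path to Zeta:
  At Gamma: gained [] -> total []
  At Iota: gained ['Q291L'] -> total ['Q291L']
  At Eta: gained ['A646R', 'N975R'] -> total ['A646R', 'N975R', 'Q291L']
  At Theta: gained ['M120K', 'C993Y', 'T708N'] -> total ['A646R', 'C993Y', 'M120K', 'N975R', 'Q291L', 'T708N']
  At Zeta: gained ['G147Q'] -> total ['A646R', 'C993Y', 'G147Q', 'M120K', 'N975R', 'Q291L', 'T708N']
Mutations(Zeta) = ['A646R', 'C993Y', 'G147Q', 'M120K', 'N975R', 'Q291L', 'T708N']
Intersection: ['Q291L'] ∩ ['A646R', 'C993Y', 'G147Q', 'M120K', 'N975R', 'Q291L', 'T708N'] = ['Q291L']

Answer: Q291L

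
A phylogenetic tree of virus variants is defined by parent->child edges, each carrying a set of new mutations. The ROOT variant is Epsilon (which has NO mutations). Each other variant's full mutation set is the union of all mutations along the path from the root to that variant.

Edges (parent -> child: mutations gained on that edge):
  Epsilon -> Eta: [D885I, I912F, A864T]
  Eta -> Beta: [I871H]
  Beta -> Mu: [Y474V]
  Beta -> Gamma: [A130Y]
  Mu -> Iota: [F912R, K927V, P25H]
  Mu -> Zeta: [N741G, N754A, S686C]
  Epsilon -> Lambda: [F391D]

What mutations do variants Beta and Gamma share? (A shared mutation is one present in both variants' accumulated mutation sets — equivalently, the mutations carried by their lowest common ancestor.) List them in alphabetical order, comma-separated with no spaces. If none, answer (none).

Accumulating mutations along path to Beta:
  At Epsilon: gained [] -> total []
  At Eta: gained ['D885I', 'I912F', 'A864T'] -> total ['A864T', 'D885I', 'I912F']
  At Beta: gained ['I871H'] -> total ['A864T', 'D885I', 'I871H', 'I912F']
Mutations(Beta) = ['A864T', 'D885I', 'I871H', 'I912F']
Accumulating mutations along path to Gamma:
  At Epsilon: gained [] -> total []
  At Eta: gained ['D885I', 'I912F', 'A864T'] -> total ['A864T', 'D885I', 'I912F']
  At Beta: gained ['I871H'] -> total ['A864T', 'D885I', 'I871H', 'I912F']
  At Gamma: gained ['A130Y'] -> total ['A130Y', 'A864T', 'D885I', 'I871H', 'I912F']
Mutations(Gamma) = ['A130Y', 'A864T', 'D885I', 'I871H', 'I912F']
Intersection: ['A864T', 'D885I', 'I871H', 'I912F'] ∩ ['A130Y', 'A864T', 'D885I', 'I871H', 'I912F'] = ['A864T', 'D885I', 'I871H', 'I912F']

Answer: A864T,D885I,I871H,I912F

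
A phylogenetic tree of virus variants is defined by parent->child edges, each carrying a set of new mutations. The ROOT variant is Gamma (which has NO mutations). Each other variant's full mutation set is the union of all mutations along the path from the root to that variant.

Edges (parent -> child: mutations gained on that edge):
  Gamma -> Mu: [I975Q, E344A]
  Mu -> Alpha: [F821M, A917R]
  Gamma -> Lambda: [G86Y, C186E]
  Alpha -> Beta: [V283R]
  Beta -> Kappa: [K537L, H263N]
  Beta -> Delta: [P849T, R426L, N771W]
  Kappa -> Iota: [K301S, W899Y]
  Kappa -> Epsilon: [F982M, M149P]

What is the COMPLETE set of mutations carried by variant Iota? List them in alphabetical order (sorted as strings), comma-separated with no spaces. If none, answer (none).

At Gamma: gained [] -> total []
At Mu: gained ['I975Q', 'E344A'] -> total ['E344A', 'I975Q']
At Alpha: gained ['F821M', 'A917R'] -> total ['A917R', 'E344A', 'F821M', 'I975Q']
At Beta: gained ['V283R'] -> total ['A917R', 'E344A', 'F821M', 'I975Q', 'V283R']
At Kappa: gained ['K537L', 'H263N'] -> total ['A917R', 'E344A', 'F821M', 'H263N', 'I975Q', 'K537L', 'V283R']
At Iota: gained ['K301S', 'W899Y'] -> total ['A917R', 'E344A', 'F821M', 'H263N', 'I975Q', 'K301S', 'K537L', 'V283R', 'W899Y']

Answer: A917R,E344A,F821M,H263N,I975Q,K301S,K537L,V283R,W899Y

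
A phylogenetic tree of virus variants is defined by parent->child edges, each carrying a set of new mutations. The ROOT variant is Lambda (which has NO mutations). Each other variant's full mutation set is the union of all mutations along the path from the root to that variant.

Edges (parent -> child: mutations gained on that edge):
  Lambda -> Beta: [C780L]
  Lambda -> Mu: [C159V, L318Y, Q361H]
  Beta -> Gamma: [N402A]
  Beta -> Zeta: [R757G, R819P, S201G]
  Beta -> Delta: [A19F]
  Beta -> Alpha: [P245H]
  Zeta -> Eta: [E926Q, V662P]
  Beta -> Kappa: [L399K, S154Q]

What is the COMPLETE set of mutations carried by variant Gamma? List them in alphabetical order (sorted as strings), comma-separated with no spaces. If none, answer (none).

At Lambda: gained [] -> total []
At Beta: gained ['C780L'] -> total ['C780L']
At Gamma: gained ['N402A'] -> total ['C780L', 'N402A']

Answer: C780L,N402A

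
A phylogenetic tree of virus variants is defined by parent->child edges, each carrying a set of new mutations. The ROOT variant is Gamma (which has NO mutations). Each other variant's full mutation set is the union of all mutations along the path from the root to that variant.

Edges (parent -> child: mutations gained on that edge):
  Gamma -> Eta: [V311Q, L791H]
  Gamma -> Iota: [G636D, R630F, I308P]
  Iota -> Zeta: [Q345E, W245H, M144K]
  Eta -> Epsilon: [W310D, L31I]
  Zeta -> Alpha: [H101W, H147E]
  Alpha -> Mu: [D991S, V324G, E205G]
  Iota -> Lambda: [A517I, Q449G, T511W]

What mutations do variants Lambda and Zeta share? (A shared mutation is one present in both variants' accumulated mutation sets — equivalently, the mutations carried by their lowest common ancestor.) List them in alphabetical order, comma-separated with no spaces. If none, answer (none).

Accumulating mutations along path to Lambda:
  At Gamma: gained [] -> total []
  At Iota: gained ['G636D', 'R630F', 'I308P'] -> total ['G636D', 'I308P', 'R630F']
  At Lambda: gained ['A517I', 'Q449G', 'T511W'] -> total ['A517I', 'G636D', 'I308P', 'Q449G', 'R630F', 'T511W']
Mutations(Lambda) = ['A517I', 'G636D', 'I308P', 'Q449G', 'R630F', 'T511W']
Accumulating mutations along path to Zeta:
  At Gamma: gained [] -> total []
  At Iota: gained ['G636D', 'R630F', 'I308P'] -> total ['G636D', 'I308P', 'R630F']
  At Zeta: gained ['Q345E', 'W245H', 'M144K'] -> total ['G636D', 'I308P', 'M144K', 'Q345E', 'R630F', 'W245H']
Mutations(Zeta) = ['G636D', 'I308P', 'M144K', 'Q345E', 'R630F', 'W245H']
Intersection: ['A517I', 'G636D', 'I308P', 'Q449G', 'R630F', 'T511W'] ∩ ['G636D', 'I308P', 'M144K', 'Q345E', 'R630F', 'W245H'] = ['G636D', 'I308P', 'R630F']

Answer: G636D,I308P,R630F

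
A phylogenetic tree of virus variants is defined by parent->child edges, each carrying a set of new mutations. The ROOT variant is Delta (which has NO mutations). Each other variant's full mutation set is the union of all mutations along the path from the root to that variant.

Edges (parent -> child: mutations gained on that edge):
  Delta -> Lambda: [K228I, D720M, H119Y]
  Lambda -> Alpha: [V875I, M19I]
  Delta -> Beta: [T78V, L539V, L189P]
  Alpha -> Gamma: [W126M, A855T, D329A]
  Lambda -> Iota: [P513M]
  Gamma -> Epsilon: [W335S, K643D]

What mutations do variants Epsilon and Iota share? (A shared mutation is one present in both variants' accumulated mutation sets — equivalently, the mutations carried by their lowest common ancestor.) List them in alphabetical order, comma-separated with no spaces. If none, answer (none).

Accumulating mutations along path to Epsilon:
  At Delta: gained [] -> total []
  At Lambda: gained ['K228I', 'D720M', 'H119Y'] -> total ['D720M', 'H119Y', 'K228I']
  At Alpha: gained ['V875I', 'M19I'] -> total ['D720M', 'H119Y', 'K228I', 'M19I', 'V875I']
  At Gamma: gained ['W126M', 'A855T', 'D329A'] -> total ['A855T', 'D329A', 'D720M', 'H119Y', 'K228I', 'M19I', 'V875I', 'W126M']
  At Epsilon: gained ['W335S', 'K643D'] -> total ['A855T', 'D329A', 'D720M', 'H119Y', 'K228I', 'K643D', 'M19I', 'V875I', 'W126M', 'W335S']
Mutations(Epsilon) = ['A855T', 'D329A', 'D720M', 'H119Y', 'K228I', 'K643D', 'M19I', 'V875I', 'W126M', 'W335S']
Accumulating mutations along path to Iota:
  At Delta: gained [] -> total []
  At Lambda: gained ['K228I', 'D720M', 'H119Y'] -> total ['D720M', 'H119Y', 'K228I']
  At Iota: gained ['P513M'] -> total ['D720M', 'H119Y', 'K228I', 'P513M']
Mutations(Iota) = ['D720M', 'H119Y', 'K228I', 'P513M']
Intersection: ['A855T', 'D329A', 'D720M', 'H119Y', 'K228I', 'K643D', 'M19I', 'V875I', 'W126M', 'W335S'] ∩ ['D720M', 'H119Y', 'K228I', 'P513M'] = ['D720M', 'H119Y', 'K228I']

Answer: D720M,H119Y,K228I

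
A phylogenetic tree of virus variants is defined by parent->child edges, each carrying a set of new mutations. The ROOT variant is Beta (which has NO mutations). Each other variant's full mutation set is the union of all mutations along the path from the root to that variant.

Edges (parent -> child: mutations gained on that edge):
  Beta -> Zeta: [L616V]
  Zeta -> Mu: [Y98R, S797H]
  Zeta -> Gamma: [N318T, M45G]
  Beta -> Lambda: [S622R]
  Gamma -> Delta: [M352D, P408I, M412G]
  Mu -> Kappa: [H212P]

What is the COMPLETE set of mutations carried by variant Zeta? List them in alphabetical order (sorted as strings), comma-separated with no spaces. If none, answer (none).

Answer: L616V

Derivation:
At Beta: gained [] -> total []
At Zeta: gained ['L616V'] -> total ['L616V']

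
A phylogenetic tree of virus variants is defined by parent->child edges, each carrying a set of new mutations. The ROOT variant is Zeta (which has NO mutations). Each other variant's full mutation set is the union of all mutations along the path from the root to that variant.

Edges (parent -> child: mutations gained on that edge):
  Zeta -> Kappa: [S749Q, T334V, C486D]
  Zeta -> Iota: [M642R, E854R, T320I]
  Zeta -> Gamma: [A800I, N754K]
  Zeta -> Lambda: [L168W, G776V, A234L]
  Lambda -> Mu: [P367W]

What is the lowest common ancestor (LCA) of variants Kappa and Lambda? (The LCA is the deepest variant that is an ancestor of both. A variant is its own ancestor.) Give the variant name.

Answer: Zeta

Derivation:
Path from root to Kappa: Zeta -> Kappa
  ancestors of Kappa: {Zeta, Kappa}
Path from root to Lambda: Zeta -> Lambda
  ancestors of Lambda: {Zeta, Lambda}
Common ancestors: {Zeta}
Walk up from Lambda: Lambda (not in ancestors of Kappa), Zeta (in ancestors of Kappa)
Deepest common ancestor (LCA) = Zeta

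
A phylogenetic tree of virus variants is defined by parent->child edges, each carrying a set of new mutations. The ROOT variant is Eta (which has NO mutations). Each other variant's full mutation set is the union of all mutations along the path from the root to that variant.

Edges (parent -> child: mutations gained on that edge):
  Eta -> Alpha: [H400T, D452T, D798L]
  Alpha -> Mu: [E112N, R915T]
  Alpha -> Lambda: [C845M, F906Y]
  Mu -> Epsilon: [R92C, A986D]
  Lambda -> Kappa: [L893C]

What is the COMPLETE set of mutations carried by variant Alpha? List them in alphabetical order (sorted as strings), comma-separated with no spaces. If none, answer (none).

At Eta: gained [] -> total []
At Alpha: gained ['H400T', 'D452T', 'D798L'] -> total ['D452T', 'D798L', 'H400T']

Answer: D452T,D798L,H400T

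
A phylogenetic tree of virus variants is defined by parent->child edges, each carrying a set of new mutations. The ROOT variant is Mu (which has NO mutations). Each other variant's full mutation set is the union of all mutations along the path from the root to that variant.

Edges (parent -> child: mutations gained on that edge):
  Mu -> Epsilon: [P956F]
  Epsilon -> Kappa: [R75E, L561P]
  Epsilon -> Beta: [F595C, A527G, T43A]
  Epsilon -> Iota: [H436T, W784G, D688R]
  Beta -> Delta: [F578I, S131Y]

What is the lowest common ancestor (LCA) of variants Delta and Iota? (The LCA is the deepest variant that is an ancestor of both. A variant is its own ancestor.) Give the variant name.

Answer: Epsilon

Derivation:
Path from root to Delta: Mu -> Epsilon -> Beta -> Delta
  ancestors of Delta: {Mu, Epsilon, Beta, Delta}
Path from root to Iota: Mu -> Epsilon -> Iota
  ancestors of Iota: {Mu, Epsilon, Iota}
Common ancestors: {Mu, Epsilon}
Walk up from Iota: Iota (not in ancestors of Delta), Epsilon (in ancestors of Delta), Mu (in ancestors of Delta)
Deepest common ancestor (LCA) = Epsilon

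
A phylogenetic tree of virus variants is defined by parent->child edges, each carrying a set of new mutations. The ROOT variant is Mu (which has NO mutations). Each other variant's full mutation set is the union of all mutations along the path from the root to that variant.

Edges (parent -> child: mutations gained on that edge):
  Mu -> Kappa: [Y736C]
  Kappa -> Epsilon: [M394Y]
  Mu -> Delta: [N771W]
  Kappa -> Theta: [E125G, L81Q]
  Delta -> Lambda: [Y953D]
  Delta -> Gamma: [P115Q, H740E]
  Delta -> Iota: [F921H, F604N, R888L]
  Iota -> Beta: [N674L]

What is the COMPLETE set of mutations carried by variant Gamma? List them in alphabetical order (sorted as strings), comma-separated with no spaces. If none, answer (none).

At Mu: gained [] -> total []
At Delta: gained ['N771W'] -> total ['N771W']
At Gamma: gained ['P115Q', 'H740E'] -> total ['H740E', 'N771W', 'P115Q']

Answer: H740E,N771W,P115Q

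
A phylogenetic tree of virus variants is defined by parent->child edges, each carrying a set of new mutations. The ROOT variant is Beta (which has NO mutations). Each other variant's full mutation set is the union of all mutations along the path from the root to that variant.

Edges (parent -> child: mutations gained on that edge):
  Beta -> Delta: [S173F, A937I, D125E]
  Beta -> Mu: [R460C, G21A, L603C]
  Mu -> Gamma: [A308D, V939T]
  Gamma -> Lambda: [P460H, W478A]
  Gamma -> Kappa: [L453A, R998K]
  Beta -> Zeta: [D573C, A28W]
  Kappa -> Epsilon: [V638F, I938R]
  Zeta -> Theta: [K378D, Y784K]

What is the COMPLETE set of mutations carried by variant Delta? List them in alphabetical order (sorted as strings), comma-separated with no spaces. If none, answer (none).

Answer: A937I,D125E,S173F

Derivation:
At Beta: gained [] -> total []
At Delta: gained ['S173F', 'A937I', 'D125E'] -> total ['A937I', 'D125E', 'S173F']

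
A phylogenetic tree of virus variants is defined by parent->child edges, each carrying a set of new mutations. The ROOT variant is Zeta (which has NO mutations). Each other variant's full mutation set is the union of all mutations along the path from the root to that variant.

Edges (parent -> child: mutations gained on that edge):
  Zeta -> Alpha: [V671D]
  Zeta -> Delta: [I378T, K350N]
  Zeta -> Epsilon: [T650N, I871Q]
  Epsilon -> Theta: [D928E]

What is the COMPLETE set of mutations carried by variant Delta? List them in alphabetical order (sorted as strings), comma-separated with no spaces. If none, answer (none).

At Zeta: gained [] -> total []
At Delta: gained ['I378T', 'K350N'] -> total ['I378T', 'K350N']

Answer: I378T,K350N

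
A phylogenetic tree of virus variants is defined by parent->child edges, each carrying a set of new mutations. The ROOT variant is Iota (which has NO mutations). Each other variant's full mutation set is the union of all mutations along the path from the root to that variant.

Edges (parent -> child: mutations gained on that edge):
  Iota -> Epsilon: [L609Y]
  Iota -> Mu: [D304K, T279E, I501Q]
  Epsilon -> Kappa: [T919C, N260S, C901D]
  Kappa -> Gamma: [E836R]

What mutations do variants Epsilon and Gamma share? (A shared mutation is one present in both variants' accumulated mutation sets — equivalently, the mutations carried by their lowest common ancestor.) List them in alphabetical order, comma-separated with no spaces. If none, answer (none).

Answer: L609Y

Derivation:
Accumulating mutations along path to Epsilon:
  At Iota: gained [] -> total []
  At Epsilon: gained ['L609Y'] -> total ['L609Y']
Mutations(Epsilon) = ['L609Y']
Accumulating mutations along path to Gamma:
  At Iota: gained [] -> total []
  At Epsilon: gained ['L609Y'] -> total ['L609Y']
  At Kappa: gained ['T919C', 'N260S', 'C901D'] -> total ['C901D', 'L609Y', 'N260S', 'T919C']
  At Gamma: gained ['E836R'] -> total ['C901D', 'E836R', 'L609Y', 'N260S', 'T919C']
Mutations(Gamma) = ['C901D', 'E836R', 'L609Y', 'N260S', 'T919C']
Intersection: ['L609Y'] ∩ ['C901D', 'E836R', 'L609Y', 'N260S', 'T919C'] = ['L609Y']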